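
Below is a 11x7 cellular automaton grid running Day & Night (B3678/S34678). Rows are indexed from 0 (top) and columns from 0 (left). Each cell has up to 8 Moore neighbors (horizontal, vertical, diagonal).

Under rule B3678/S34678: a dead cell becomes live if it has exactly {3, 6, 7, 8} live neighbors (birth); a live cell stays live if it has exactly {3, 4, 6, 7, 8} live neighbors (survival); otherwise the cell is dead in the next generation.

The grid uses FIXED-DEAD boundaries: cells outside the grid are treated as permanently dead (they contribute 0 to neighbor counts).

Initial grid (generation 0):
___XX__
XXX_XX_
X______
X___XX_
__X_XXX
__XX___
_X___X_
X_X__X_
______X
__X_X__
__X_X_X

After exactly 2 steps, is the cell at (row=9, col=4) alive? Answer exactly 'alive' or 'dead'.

Simulating step by step:
Generation 0 (given above): 28 live cells
Generation 1: 30 live cells
_XXXXX_
_X__X__
X__X___
_X_XXXX
_X__XX_
_XXX__X
_X_XX__
_X____X
_X_X_X_
_______
_____X_
Generation 2: 28 live cells
__XXX__
XX__XX_
_X_X___
X__X_X_
XXX____
XX_X___
XXXX_X_
X__X_X_
__X____
____X__
_______

Cell (9,4) at generation 2: 1 -> alive

Answer: alive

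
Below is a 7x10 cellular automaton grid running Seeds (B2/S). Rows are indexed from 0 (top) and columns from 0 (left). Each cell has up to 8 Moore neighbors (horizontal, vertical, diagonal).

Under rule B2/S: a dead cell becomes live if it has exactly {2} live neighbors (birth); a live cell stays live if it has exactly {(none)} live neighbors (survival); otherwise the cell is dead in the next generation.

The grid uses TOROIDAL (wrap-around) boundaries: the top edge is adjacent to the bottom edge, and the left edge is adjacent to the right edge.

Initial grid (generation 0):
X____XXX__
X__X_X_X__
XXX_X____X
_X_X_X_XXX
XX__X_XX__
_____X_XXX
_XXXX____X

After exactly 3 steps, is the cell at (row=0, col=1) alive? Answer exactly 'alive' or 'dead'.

Answer: dead

Derivation:
Simulating step by step:
Generation 0 (given above): 33 live cells
Generation 1: 1 live cells
__________
__________
__________
__________
___X______
__________
__________
Generation 2: 0 live cells
__________
__________
__________
__________
__________
__________
__________
Generation 3: 0 live cells
__________
__________
__________
__________
__________
__________
__________

Cell (0,1) at generation 3: 0 -> dead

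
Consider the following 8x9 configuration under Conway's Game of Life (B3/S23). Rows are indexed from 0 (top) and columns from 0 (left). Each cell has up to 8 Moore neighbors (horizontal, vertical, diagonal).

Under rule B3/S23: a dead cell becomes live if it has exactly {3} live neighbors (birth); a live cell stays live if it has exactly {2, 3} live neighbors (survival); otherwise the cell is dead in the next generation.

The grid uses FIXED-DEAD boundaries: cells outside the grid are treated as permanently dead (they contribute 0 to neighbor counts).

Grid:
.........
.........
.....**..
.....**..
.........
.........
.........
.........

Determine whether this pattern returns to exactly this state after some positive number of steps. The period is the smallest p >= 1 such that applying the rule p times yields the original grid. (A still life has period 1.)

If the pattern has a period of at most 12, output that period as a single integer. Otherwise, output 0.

Answer: 1

Derivation:
Simulating and comparing each generation to the original:
Gen 0 (original, given above): 4 live cells
Gen 1: 4 live cells, MATCHES original -> period = 1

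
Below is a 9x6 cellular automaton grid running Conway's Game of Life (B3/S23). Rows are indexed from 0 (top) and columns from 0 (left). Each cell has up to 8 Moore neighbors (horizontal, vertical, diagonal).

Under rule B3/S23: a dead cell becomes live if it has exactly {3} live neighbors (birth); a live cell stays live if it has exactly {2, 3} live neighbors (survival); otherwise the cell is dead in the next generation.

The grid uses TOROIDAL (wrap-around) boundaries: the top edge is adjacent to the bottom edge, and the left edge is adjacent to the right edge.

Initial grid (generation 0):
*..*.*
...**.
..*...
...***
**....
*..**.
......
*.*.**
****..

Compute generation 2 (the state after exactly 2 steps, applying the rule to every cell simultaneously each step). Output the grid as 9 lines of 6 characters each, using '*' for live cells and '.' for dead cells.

Simulating step by step:
Generation 0 (given above): 22 live cells
Generation 1: 26 live cells
*....*
..****
..*..*
******
***...
**...*
**....
*.*.**
......
Generation 2: 14 live cells
(generation 2 grid is the final answer)

Answer: *..*.*
.***..
......
....*.
......
.....*
..*.*.
*....*
.*..*.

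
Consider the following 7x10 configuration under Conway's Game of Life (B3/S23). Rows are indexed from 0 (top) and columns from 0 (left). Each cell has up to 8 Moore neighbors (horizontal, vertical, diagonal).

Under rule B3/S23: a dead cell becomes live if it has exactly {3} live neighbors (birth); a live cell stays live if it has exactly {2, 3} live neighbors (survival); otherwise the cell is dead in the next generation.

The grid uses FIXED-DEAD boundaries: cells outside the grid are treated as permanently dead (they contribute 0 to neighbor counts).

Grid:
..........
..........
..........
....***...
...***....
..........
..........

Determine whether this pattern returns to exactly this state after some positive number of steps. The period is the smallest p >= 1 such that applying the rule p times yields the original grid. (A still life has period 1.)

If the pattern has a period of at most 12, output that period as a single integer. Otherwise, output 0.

Simulating and comparing each generation to the original:
Gen 0 (original, given above): 6 live cells
Gen 1: 6 live cells, differs from original
Gen 2: 6 live cells, MATCHES original -> period = 2

Answer: 2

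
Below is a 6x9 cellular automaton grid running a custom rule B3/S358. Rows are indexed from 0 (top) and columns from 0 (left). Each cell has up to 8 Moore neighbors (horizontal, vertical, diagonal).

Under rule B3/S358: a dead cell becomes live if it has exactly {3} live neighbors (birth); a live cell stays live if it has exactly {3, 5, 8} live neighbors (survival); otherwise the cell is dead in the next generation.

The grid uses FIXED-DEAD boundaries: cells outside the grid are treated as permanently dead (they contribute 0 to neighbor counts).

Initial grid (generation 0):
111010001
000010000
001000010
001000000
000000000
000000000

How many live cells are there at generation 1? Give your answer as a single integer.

Answer: 3

Derivation:
Simulating step by step:
Generation 0 (given above): 9 live cells
Generation 1: 3 live cells
000100000
001000000
000100000
000000000
000000000
000000000
Population at generation 1: 3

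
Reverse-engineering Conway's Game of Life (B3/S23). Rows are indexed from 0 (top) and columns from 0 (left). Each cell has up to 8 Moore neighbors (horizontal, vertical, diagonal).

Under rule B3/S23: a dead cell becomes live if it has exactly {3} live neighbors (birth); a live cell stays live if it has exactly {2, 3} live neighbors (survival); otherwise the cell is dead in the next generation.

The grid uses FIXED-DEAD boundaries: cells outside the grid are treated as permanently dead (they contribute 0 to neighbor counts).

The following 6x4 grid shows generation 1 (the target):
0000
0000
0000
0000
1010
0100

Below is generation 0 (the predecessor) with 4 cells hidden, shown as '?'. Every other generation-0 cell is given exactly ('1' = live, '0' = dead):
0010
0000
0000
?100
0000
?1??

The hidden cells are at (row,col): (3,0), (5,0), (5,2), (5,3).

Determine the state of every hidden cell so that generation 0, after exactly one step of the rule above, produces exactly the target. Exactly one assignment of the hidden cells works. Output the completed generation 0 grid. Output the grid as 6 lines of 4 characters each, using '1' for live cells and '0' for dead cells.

Answer: 0010
0000
0000
0100
0000
1110

Derivation:
Hidden generation-0 cells (in order): (3,0), (5,0), (5,2), (5,3).
A hidden cell only influences target cells in its own 3x3 neighborhood. Try each of the 2^4 = 16 assignments, step the completed generation 0 forward once under B3/S23, and compare with the target:
  (3,0)=0 (5,0)=0 (5,2)=0 (5,3)=0 -> step gives (4,0)='0' but target has '1' -> reject
  (3,0)=0 (5,0)=0 (5,2)=0 (5,3)=1 -> step gives (4,0)='0' but target has '1' -> reject
  (3,0)=0 (5,0)=0 (5,2)=1 (5,3)=0 -> step gives (4,0)='0' but target has '1' -> reject
  (3,0)=0 (5,0)=0 (5,2)=1 (5,3)=1 -> step gives (4,0)='0' but target has '1' -> reject
  (3,0)=0 (5,0)=1 (5,2)=0 (5,3)=0 -> step gives (4,1)='1' but target has '0' -> reject
  (3,0)=0 (5,0)=1 (5,2)=0 (5,3)=1 -> step gives (4,1)='1' but target has '0' -> reject
  (3,0)=0 (5,0)=1 (5,2)=1 (5,3)=0 -> step reproduces the target at every cell -> ACCEPT
  (3,0)=0 (5,0)=1 (5,2)=1 (5,3)=1 -> step gives (4,2)='0' but target has '1' -> reject
  (3,0)=1 (5,0)=0 (5,2)=0 (5,3)=0 -> step gives (4,1)='1' but target has '0' -> reject
  (3,0)=1 (5,0)=0 (5,2)=0 (5,3)=1 -> step gives (4,1)='1' but target has '0' -> reject
  (3,0)=1 (5,0)=0 (5,2)=1 (5,3)=0 -> step gives (5,1)='0' but target has '1' -> reject
  (3,0)=1 (5,0)=0 (5,2)=1 (5,3)=1 -> step gives (4,2)='0' but target has '1' -> reject
  (3,0)=1 (5,0)=1 (5,2)=0 (5,3)=0 -> step gives (4,0)='0' but target has '1' -> reject
  (3,0)=1 (5,0)=1 (5,2)=0 (5,3)=1 -> step gives (4,0)='0' but target has '1' -> reject
  (3,0)=1 (5,0)=1 (5,2)=1 (5,3)=0 -> step gives (4,0)='0' but target has '1' -> reject
  (3,0)=1 (5,0)=1 (5,2)=1 (5,3)=1 -> step gives (4,0)='0' but target has '1' -> reject
Unique solution: (3,0)=dead, (5,0)=live, (5,2)=live, (5,3)=dead.
Check: live-neighbor counts of every cell in the completed generation 0:
0101
0111
1110
1010
3431
1211
Applying B3/S23 to generation 0 with these counts gives:
0000
0000
0000
0000
1010
0100
which matches the target exactly.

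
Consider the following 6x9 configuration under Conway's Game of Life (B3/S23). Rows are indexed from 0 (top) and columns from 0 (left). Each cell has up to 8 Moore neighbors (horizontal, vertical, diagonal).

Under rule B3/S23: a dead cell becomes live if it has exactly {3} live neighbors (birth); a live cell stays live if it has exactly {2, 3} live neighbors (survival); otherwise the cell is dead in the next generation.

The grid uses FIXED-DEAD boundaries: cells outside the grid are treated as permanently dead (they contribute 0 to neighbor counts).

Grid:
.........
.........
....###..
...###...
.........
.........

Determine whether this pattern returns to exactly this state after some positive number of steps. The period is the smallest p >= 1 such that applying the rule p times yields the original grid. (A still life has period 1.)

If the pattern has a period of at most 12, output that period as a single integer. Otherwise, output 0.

Simulating and comparing each generation to the original:
Gen 0 (original, given above): 6 live cells
Gen 1: 6 live cells, differs from original
Gen 2: 6 live cells, MATCHES original -> period = 2

Answer: 2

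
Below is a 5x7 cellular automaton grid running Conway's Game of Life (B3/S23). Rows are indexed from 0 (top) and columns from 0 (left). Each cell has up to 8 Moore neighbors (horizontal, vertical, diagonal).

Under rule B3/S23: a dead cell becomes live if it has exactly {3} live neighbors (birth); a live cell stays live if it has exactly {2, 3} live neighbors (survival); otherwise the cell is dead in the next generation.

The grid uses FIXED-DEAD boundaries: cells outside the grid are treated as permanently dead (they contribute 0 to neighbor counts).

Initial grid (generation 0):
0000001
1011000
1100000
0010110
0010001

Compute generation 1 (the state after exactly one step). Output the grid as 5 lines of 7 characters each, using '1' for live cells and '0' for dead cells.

Answer: 0000000
1010000
1000100
0011010
0001010

Derivation:
Simulating step by step:
Generation 0 (given above): 11 live cells
Generation 1: 9 live cells
(generation 1 grid is the final answer)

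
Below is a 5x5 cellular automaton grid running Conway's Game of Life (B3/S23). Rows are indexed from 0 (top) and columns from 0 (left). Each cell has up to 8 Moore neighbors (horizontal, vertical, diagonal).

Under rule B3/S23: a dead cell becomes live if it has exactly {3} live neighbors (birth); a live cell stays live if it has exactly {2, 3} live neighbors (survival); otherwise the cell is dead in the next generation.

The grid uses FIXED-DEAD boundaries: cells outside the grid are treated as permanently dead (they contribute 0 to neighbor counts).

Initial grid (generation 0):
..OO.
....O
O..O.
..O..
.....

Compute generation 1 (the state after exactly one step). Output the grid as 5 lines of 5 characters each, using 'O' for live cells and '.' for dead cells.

Answer: ...O.
..O.O
...O.
.....
.....

Derivation:
Simulating step by step:
Generation 0 (given above): 6 live cells
Generation 1: 4 live cells
(generation 1 grid is the final answer)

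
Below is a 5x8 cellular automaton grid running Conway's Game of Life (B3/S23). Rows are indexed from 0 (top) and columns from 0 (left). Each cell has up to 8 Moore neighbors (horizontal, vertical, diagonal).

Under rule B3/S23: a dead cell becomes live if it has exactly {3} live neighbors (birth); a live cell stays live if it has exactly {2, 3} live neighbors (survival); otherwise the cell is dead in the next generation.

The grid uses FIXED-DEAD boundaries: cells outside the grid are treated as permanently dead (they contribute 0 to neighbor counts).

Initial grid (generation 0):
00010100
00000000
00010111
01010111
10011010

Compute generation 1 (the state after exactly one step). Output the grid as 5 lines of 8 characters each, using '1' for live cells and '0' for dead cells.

Answer: 00000000
00000100
00100101
00010000
00111011

Derivation:
Simulating step by step:
Generation 0 (given above): 15 live cells
Generation 1: 10 live cells
(generation 1 grid is the final answer)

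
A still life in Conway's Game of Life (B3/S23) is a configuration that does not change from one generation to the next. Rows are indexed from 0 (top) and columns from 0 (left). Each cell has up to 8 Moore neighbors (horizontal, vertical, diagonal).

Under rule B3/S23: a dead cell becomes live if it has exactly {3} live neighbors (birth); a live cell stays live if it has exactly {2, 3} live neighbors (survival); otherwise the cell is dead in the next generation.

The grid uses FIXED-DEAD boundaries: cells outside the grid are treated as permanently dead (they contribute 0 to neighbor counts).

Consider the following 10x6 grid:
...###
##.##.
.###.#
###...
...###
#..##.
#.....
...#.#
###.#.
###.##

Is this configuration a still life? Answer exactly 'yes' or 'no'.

Compute generation 1 and compare to generation 0 (given above):
Generation 1:
..##.#
##....
......
#....#
#....#
...#.#
...#..
#.###.
#.....
#.#.##
Cell (0,2) differs: gen0=0 vs gen1=1 -> NOT a still life.

Answer: no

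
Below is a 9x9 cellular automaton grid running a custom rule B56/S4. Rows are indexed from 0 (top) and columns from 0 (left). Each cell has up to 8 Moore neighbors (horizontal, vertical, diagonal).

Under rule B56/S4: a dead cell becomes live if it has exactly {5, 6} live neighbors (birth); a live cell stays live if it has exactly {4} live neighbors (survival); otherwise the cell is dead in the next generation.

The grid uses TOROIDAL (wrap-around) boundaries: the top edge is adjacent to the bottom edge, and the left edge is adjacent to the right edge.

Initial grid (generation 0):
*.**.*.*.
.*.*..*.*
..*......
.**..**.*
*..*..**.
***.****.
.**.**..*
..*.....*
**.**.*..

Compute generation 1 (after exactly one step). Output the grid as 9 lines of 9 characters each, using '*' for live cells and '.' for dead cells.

Simulating step by step:
Generation 0 (given above): 38 live cells
Generation 1: 28 live cells
(generation 1 grid is the final answer)

Answer: **.**....
..*......
..*......
.........
***..*..*
*.***..**
*.**.*...
****.....
.***.....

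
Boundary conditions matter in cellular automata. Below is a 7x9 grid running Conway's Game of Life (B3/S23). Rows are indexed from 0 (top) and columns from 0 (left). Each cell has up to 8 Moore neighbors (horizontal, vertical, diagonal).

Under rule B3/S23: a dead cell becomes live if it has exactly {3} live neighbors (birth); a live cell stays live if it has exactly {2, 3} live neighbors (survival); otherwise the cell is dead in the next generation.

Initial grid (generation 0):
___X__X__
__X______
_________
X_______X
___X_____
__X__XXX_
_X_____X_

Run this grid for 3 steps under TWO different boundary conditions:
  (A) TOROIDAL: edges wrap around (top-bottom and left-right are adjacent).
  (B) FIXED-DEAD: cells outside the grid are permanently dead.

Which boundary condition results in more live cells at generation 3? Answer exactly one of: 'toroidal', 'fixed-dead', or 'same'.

Answer: toroidal

Derivation:
Under TOROIDAL boundary, generation 3:
__X______
_________
_________
_______X_
______XX_
__X___XX_
__X______
Population = 8

Under FIXED-DEAD boundary, generation 3:
_________
_________
_________
_________
_______X_
________X
_______X_
Population = 3

Comparison: toroidal=8, fixed-dead=3 -> toroidal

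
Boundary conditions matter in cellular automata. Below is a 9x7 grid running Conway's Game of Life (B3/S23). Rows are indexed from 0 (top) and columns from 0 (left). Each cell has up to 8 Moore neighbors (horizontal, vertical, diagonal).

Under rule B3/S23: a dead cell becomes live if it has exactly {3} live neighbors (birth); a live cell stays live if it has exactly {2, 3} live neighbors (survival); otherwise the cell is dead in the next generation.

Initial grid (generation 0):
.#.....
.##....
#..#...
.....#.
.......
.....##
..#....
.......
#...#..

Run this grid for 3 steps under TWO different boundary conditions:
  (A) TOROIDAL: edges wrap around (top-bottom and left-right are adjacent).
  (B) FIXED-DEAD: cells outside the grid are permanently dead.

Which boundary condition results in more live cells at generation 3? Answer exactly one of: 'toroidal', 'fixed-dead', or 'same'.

Answer: same

Derivation:
Under TOROIDAL boundary, generation 3:
.##....
..##...
.......
.......
.......
.......
.......
.......
.#.....
Population = 5

Under FIXED-DEAD boundary, generation 3:
.#.....
#.##...
.#.....
.......
.......
.......
.......
.......
.......
Population = 5

Comparison: toroidal=5, fixed-dead=5 -> same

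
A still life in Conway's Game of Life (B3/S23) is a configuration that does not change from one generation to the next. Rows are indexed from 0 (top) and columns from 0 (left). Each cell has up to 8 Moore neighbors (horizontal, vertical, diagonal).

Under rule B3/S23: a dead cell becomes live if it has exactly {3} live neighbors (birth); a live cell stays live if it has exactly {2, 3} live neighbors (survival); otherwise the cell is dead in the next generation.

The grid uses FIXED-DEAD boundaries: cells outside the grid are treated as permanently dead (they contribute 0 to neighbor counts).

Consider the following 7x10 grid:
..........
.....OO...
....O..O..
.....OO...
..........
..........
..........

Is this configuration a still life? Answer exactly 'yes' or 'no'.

Answer: yes

Derivation:
Compute generation 1 and compare to generation 0 (given above):
Generation 1:
..........
.....OO...
....O..O..
.....OO...
..........
..........
..........
The grids are IDENTICAL -> still life.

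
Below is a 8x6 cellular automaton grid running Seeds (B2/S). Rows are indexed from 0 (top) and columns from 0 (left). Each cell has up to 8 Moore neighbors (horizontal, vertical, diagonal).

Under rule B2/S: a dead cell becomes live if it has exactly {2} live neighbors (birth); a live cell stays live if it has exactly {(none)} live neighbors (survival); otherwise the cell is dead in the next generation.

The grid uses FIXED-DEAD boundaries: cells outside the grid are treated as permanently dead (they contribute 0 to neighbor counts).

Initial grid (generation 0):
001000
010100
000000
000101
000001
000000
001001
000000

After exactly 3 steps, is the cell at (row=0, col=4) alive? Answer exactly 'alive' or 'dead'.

Simulating step by step:
Generation 0 (given above): 8 live cells
Generation 1: 5 live cells
010100
000000
000100
000000
000000
000011
000000
000000
Generation 2: 7 live cells
001000
000110
000000
000000
000011
000000
000011
000000
Generation 3: 9 live cells
000010
001000
000110
000011
000000
000100
000000
000011

Cell (0,4) at generation 3: 1 -> alive

Answer: alive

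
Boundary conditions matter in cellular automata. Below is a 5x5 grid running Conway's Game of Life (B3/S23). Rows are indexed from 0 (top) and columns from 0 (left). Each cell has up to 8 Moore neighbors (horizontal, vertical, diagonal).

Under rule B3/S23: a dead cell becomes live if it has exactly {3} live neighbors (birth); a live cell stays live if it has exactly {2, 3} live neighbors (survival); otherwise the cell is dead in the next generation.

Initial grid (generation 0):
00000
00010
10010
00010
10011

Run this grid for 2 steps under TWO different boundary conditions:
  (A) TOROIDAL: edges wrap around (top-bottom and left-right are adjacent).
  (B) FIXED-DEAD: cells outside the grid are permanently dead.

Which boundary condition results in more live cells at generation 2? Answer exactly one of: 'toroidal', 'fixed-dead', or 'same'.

Under TOROIDAL boundary, generation 2:
00010
00101
01100
01000
00000
Population = 6

Under FIXED-DEAD boundary, generation 2:
00000
00010
00101
00000
00111
Population = 6

Comparison: toroidal=6, fixed-dead=6 -> same

Answer: same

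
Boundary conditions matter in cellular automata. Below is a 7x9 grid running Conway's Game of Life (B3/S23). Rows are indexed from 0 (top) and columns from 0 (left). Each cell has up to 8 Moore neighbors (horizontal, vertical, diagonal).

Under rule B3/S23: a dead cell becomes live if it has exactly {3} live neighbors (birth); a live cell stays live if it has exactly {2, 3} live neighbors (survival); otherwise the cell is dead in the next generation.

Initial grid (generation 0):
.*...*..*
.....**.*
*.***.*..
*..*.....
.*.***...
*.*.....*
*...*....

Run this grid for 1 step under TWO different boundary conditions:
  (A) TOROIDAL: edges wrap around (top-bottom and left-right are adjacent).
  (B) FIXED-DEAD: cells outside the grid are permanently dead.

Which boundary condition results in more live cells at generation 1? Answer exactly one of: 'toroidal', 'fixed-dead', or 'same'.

Answer: toroidal

Derivation:
Under TOROIDAL boundary, generation 1:
....*****
.***..*.*
*****.***
*........
.*.**...*
*.*..*..*
.........
Population = 27

Under FIXED-DEAD boundary, generation 1:
.....***.
.***..*..
.****.**.
*........
**.**....
*.*..*...
.*.......
Population = 22

Comparison: toroidal=27, fixed-dead=22 -> toroidal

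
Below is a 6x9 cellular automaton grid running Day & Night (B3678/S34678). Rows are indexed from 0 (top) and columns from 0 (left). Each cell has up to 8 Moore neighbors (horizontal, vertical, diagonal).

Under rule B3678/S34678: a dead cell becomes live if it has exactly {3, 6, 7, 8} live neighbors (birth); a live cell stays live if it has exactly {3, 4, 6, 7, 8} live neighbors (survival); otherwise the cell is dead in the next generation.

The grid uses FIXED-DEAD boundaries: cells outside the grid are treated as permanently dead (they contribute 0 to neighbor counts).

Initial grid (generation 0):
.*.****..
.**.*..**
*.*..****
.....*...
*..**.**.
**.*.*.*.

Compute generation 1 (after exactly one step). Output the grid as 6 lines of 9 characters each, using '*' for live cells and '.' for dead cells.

Simulating step by step:
Generation 0 (given above): 27 live cells
Generation 1: 27 live cells
(generation 1 grid is the final answer)

Answer: ...***.*.
***.***.*
...******
.*.*.**.*
.**.*.*..
..*......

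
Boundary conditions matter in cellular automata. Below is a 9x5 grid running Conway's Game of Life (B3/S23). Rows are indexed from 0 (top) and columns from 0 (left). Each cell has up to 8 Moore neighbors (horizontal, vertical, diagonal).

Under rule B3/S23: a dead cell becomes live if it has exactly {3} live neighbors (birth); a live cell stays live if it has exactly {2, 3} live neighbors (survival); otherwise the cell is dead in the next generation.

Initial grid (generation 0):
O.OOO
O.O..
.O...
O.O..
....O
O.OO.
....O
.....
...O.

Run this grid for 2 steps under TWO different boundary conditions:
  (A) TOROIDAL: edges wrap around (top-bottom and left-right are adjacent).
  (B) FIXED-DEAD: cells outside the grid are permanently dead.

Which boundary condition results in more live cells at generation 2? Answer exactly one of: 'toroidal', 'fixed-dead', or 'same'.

Answer: toroidal

Derivation:
Under TOROIDAL boundary, generation 2:
..O.O
O.OOO
O.O.O
..OO.
..OO.
OOO..
...OO
..O.O
.OOO.
Population = 23

Under FIXED-DEAD boundary, generation 2:
.OOO.
..O..
O.O..
.OO..
..OO.
..OOO
...OO
.....
.....
Population = 15

Comparison: toroidal=23, fixed-dead=15 -> toroidal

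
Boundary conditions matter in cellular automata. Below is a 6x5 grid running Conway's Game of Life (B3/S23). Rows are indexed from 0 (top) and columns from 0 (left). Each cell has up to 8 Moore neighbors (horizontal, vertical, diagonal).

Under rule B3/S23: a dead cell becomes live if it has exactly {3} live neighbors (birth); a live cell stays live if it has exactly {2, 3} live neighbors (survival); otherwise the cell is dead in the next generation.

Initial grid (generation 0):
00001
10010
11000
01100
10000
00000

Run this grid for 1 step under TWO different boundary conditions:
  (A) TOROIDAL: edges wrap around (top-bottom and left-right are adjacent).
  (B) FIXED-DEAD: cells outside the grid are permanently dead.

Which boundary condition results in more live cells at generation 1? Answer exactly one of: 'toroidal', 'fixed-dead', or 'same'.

Answer: toroidal

Derivation:
Under TOROIDAL boundary, generation 1:
00001
11000
10001
00100
01000
00000
Population = 7

Under FIXED-DEAD boundary, generation 1:
00000
11000
10000
00100
01000
00000
Population = 5

Comparison: toroidal=7, fixed-dead=5 -> toroidal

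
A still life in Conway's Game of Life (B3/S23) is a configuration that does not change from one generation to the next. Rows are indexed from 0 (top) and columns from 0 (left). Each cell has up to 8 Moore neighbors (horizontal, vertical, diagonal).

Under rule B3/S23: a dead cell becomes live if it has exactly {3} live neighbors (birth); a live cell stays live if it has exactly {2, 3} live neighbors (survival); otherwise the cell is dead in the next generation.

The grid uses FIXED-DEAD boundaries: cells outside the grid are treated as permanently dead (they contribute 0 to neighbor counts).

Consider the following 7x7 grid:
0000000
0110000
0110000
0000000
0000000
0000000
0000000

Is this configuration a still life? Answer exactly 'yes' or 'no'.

Compute generation 1 and compare to generation 0 (given above):
Generation 1:
0000000
0110000
0110000
0000000
0000000
0000000
0000000
The grids are IDENTICAL -> still life.

Answer: yes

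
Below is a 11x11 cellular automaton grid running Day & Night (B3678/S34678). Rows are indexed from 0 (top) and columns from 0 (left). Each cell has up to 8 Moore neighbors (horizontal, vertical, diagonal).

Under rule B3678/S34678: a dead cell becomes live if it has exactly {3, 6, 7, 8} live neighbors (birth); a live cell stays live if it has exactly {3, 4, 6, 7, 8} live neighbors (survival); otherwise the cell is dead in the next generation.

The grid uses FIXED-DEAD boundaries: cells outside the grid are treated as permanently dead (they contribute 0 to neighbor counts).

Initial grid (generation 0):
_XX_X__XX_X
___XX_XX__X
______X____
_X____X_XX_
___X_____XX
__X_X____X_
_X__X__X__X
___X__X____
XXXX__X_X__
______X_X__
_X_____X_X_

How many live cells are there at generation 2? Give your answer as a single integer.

Answer: 23

Derivation:
Simulating step by step:
Generation 0 (given above): 39 live cells
Generation 1: 33 live cells
_____XXX_X_
__XX__XXXX_
______X_XX_
_______X_XX
__X______XX
________XX_
__X__X_____
X__XXX_____
__X__X_____
X_______XX_
________X__
Generation 2: 23 live cells
______XX___
_______XXXX
______XXX__
__________X
__________X
_________XX
___X_______
_XXXXXX____
_X_X_______
___________
_________X_
Population at generation 2: 23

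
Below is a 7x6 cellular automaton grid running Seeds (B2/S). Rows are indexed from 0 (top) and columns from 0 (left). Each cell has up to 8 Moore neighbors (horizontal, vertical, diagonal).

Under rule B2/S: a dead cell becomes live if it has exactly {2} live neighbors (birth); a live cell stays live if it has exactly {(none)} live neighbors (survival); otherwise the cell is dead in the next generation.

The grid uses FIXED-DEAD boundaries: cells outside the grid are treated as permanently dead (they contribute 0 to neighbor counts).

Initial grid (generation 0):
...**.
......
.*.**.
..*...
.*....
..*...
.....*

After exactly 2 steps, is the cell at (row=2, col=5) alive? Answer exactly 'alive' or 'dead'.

Answer: alive

Derivation:
Simulating step by step:
Generation 0 (given above): 9 live cells
Generation 1: 5 live cells
......
.....*
......
*...*.
...*..
.*....
......
Generation 2: 8 live cells
......
......
....**
...*..
***.*.
..*...
......

Cell (2,5) at generation 2: 1 -> alive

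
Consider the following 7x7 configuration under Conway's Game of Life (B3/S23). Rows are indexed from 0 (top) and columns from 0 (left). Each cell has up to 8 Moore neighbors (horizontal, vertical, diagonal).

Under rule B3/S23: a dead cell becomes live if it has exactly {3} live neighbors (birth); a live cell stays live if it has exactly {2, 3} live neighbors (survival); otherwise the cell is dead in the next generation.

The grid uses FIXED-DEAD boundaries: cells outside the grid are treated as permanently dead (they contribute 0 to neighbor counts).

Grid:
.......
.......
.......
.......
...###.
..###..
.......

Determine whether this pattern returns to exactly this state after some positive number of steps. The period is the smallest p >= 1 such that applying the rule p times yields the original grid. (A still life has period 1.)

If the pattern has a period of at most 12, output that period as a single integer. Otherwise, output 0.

Answer: 2

Derivation:
Simulating and comparing each generation to the original:
Gen 0 (original, given above): 6 live cells
Gen 1: 6 live cells, differs from original
Gen 2: 6 live cells, MATCHES original -> period = 2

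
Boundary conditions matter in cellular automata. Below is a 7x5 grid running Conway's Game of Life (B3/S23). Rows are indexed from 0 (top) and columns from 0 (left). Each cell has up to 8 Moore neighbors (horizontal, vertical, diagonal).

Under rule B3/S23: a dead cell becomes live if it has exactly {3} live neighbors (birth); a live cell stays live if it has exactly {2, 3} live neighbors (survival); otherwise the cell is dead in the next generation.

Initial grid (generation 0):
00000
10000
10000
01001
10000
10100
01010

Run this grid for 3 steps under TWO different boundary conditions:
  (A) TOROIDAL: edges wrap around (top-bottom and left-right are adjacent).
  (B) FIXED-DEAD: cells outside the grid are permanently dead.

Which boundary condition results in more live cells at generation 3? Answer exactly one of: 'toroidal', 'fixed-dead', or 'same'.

Under TOROIDAL boundary, generation 3:
10101
10000
01101
10100
00110
10101
11111
Population = 19

Under FIXED-DEAD boundary, generation 3:
00000
00000
00000
11000
01000
10100
01100
Population = 7

Comparison: toroidal=19, fixed-dead=7 -> toroidal

Answer: toroidal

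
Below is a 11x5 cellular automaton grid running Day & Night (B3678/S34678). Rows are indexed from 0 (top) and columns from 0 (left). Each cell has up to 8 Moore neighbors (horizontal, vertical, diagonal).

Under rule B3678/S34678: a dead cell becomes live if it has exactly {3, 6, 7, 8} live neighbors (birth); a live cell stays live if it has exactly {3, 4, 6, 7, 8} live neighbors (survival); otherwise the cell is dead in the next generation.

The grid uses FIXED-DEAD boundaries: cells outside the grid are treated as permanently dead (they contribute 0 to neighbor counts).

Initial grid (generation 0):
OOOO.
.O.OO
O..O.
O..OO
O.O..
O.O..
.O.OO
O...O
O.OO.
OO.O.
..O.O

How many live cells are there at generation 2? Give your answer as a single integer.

Answer: 28

Derivation:
Simulating step by step:
Generation 0 (given above): 29 live cells
Generation 1: 27 live cells
.OOOO
.OOOO
.O.O.
..OO.
.....
..O..
OOOO.
....O
O.OOO
.O.OO
.O.O.
Generation 2: 28 live cells
.O..O
OOOOO
.OO..
..O..
..OO.
..OO.
.OOO.
O..OO
.OO.O
OOO.O
....O
Population at generation 2: 28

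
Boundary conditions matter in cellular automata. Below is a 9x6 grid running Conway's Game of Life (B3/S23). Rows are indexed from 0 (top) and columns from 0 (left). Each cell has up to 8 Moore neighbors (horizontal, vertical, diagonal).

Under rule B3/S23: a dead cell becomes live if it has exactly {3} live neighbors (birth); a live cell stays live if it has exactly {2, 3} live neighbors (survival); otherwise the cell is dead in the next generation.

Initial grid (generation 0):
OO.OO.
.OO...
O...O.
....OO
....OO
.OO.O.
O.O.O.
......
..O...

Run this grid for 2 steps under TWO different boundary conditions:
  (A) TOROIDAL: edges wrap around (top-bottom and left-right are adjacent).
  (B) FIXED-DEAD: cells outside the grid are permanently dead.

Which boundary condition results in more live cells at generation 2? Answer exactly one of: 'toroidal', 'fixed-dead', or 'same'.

Under TOROIDAL boundary, generation 2:
....O.
O.O.O.
OO..O.
O.OOO.
O.OO..
O.OO..
....OO
OO.OO.
OO.OO.
Population = 27

Under FIXED-DEAD boundary, generation 2:
.OOO..
O....O
.....O
..OO..
..OO..
.OOO..
......
..O...
......
Population = 14

Comparison: toroidal=27, fixed-dead=14 -> toroidal

Answer: toroidal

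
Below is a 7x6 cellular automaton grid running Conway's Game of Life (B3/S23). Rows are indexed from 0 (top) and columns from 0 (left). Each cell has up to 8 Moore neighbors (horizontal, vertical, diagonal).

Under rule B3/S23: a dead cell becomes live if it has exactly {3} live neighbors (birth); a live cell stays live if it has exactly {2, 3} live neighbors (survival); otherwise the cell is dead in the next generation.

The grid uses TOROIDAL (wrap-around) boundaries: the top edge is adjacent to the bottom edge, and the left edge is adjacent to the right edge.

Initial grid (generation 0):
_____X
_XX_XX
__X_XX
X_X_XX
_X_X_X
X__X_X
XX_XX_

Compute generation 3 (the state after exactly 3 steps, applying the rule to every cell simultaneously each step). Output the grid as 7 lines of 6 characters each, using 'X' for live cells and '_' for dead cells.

Answer: _X_X__
_X____
______
_X__X_
_X____
____X_
______

Derivation:
Simulating step by step:
Generation 0 (given above): 22 live cells
Generation 1: 10 live cells
______
_XX___
__X___
__X___
_X_X__
___X__
_XXX__
Generation 2: 14 live cells
___X__
_XX___
__XX__
_XXX__
___X__
_X_XX_
__XX__
Generation 3: 7 live cells
(generation 3 grid is the final answer)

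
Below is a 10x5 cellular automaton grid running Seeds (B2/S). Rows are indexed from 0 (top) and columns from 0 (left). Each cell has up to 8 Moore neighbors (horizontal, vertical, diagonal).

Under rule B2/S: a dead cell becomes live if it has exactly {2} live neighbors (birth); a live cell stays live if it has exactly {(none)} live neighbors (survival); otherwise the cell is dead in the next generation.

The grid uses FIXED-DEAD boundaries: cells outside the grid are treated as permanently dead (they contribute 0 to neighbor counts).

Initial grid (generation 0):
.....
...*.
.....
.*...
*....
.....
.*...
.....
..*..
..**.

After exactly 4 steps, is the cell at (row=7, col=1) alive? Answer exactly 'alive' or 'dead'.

Simulating step by step:
Generation 0 (given above): 7 live cells
Generation 1: 9 live cells
.....
.....
..*..
*....
.*...
**...
.....
.**..
.*...
.*...
Generation 2: 7 live cells
.....
.....
.*...
..*..
..*..
..*..
.....
*....
.....
*.*..
Generation 3: 7 live cells
.....
.....
..*..
...*.
.....
.*.*.
.*...
.....
*....
.*...
Generation 4: 10 live cells
.....
.....
...*.
..*..
...**
*....
*....
**...
.*...
*....

Cell (7,1) at generation 4: 1 -> alive

Answer: alive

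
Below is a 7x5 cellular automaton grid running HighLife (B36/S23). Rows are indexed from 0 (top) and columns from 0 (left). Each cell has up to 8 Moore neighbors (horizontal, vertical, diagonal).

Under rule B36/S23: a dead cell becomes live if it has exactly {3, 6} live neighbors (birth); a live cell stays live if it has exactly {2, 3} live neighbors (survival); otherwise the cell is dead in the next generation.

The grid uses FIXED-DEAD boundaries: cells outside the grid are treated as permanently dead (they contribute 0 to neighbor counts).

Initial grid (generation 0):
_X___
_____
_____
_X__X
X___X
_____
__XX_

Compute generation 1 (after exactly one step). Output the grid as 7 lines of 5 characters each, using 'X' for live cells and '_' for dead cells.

Simulating step by step:
Generation 0 (given above): 7 live cells
Generation 1: 1 live cells
(generation 1 grid is the final answer)

Answer: _____
_____
_____
_____
_____
___X_
_____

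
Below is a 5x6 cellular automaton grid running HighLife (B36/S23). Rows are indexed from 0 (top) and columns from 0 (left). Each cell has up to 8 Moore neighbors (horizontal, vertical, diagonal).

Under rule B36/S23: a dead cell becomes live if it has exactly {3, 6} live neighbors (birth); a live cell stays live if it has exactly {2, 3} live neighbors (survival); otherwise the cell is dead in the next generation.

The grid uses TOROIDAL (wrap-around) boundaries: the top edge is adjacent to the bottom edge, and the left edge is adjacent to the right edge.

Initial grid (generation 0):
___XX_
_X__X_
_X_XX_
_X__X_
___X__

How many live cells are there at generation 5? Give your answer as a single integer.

Answer: 14

Derivation:
Simulating step by step:
Generation 0 (given above): 10 live cells
Generation 1: 12 live cells
__XXX_
_____X
XX_XXX
____X_
__XX__
Generation 2: 9 live cells
__X_X_
_X__X_
X__X__
XX____
__X___
Generation 3: 14 live cells
_XX___
_XX_XX
X_X__X
XXX___
__XX__
Generation 4: 10 live cells
X___X_
____XX
____X_
X____X
XX_X__
Generation 5: 14 live cells
XX_XX_
___XX_
X___X_
XX__XX
_X__X_
Population at generation 5: 14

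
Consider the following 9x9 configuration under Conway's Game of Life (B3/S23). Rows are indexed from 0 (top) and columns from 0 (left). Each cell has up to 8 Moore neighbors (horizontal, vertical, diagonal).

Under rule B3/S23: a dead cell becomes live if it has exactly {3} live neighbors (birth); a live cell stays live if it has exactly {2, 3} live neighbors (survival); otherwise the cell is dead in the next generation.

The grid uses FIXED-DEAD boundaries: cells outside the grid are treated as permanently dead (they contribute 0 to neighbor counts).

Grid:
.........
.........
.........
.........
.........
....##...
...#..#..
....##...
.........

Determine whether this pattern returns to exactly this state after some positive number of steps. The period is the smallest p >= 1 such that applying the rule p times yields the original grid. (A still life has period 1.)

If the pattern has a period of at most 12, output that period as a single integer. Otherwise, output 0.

Answer: 1

Derivation:
Simulating and comparing each generation to the original:
Gen 0 (original, given above): 6 live cells
Gen 1: 6 live cells, MATCHES original -> period = 1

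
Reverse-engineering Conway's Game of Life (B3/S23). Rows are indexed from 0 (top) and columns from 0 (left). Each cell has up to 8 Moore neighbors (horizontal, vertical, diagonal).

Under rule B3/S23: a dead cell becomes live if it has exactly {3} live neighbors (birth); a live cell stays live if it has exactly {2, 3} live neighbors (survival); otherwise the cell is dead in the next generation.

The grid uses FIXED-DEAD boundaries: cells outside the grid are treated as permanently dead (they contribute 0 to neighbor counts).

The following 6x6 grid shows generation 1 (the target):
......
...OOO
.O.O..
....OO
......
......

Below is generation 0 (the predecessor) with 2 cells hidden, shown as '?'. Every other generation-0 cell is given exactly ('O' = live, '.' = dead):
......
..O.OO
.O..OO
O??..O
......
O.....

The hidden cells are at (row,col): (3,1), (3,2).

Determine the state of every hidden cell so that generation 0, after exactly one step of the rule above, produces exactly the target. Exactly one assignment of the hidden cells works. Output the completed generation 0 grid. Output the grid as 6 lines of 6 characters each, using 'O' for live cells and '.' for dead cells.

Hidden generation-0 cells (in order): (3,1), (3,2).
A hidden cell only influences target cells in its own 3x3 neighborhood. Try each of the 2^2 = 4 assignments, step the completed generation 0 forward once under B3/S23, and compare with the target:
  (3,1)=. (3,2)=. -> step reproduces the target at every cell -> ACCEPT
  (3,1)=. (3,2)=O -> step gives (2,2)='O' but target has '.' -> reject
  (3,1)=O (3,2)=. -> step gives (2,0)='O' but target has '.' -> reject
  (3,1)=O (3,2)=O -> step gives (2,0)='O' but target has '.' -> reject
Unique solution: (3,1)=dead, (3,2)=dead.
Check: live-neighbor counts of every cell in the completed generation 0:
011222
121333
222344
121132
220011
010000
Applying B3/S23 to generation 0 with these counts gives:
......
...OOO
.O.O..
....OO
......
......
which matches the target exactly.

Answer: ......
..O.OO
.O..OO
O....O
......
O.....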